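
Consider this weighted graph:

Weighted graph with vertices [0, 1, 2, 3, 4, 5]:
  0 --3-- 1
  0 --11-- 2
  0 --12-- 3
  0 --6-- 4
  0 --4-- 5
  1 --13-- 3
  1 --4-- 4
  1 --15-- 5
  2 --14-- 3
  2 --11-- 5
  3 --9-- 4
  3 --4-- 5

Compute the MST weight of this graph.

Applying Kruskal's algorithm (sort edges by weight, add if no cycle):
  Add (0,1) w=3
  Add (0,5) w=4
  Add (1,4) w=4
  Add (3,5) w=4
  Skip (0,4) w=6 (creates cycle)
  Skip (3,4) w=9 (creates cycle)
  Add (0,2) w=11
  Skip (2,5) w=11 (creates cycle)
  Skip (0,3) w=12 (creates cycle)
  Skip (1,3) w=13 (creates cycle)
  Skip (2,3) w=14 (creates cycle)
  Skip (1,5) w=15 (creates cycle)
MST weight = 26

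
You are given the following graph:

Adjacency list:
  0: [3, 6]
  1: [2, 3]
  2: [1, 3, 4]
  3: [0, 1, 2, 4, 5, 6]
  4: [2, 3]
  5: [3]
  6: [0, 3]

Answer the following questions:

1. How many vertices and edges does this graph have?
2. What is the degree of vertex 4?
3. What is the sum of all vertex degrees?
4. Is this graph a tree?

Count: 7 vertices, 9 edges.
Vertex 4 has neighbors [2, 3], degree = 2.
Handshaking lemma: 2 * 9 = 18.
A tree on 7 vertices has 6 edges. This graph has 9 edges (3 extra). Not a tree.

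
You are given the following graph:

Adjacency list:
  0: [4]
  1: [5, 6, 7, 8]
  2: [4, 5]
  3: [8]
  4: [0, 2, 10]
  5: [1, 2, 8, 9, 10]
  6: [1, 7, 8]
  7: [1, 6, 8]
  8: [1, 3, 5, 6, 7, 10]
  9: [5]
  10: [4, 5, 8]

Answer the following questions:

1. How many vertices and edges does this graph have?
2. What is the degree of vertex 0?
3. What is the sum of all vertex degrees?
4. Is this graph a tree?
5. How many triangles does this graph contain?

Count: 11 vertices, 16 edges.
Vertex 0 has neighbors [4], degree = 1.
Handshaking lemma: 2 * 16 = 32.
A tree on 11 vertices has 10 edges. This graph has 16 edges (6 extra). Not a tree.
Number of triangles = 6.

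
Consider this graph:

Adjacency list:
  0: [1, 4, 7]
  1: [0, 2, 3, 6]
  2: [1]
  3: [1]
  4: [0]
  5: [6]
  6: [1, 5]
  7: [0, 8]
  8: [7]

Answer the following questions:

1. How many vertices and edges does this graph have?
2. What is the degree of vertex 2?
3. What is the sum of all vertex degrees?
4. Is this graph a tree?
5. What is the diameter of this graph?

Count: 9 vertices, 8 edges.
Vertex 2 has neighbors [1], degree = 1.
Handshaking lemma: 2 * 8 = 16.
A graph is a tree iff it is connected and has exactly n-1 edges. This graph is connected (all 9 vertices in one component) and has 9-1 = 8 edges. It is a tree.
Diameter (longest shortest path) = 5.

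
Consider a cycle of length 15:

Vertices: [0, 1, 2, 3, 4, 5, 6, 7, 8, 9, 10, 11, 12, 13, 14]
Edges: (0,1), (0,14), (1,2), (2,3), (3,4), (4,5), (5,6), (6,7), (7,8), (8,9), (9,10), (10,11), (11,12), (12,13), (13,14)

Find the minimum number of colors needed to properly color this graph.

This is an odd cycle (C_15). Odd cycles are not bipartite (any 2-coloring forces two adjacent vertices to match), and 3 colors suffice.
Chromatic number = 3.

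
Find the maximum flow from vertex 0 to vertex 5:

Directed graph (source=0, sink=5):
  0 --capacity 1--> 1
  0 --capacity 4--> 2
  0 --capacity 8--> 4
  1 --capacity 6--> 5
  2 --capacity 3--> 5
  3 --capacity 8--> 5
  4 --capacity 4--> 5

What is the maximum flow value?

Computing max flow:
  Flow on (0->1): 1/1
  Flow on (0->2): 3/4
  Flow on (0->4): 4/8
  Flow on (1->5): 1/6
  Flow on (2->5): 3/3
  Flow on (4->5): 4/4
Maximum flow = 8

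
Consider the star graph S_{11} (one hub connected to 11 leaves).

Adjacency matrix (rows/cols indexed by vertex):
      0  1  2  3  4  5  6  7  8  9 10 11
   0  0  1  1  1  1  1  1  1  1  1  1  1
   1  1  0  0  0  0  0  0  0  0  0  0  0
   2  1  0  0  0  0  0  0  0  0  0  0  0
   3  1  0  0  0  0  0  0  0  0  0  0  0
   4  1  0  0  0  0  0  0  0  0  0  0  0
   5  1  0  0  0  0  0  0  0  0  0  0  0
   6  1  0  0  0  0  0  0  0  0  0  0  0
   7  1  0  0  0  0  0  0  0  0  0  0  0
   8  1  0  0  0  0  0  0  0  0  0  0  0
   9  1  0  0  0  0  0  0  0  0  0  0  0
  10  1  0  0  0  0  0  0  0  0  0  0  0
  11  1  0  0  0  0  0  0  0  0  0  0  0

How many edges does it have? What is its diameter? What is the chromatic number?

Star graph S_{11}: the hub connects to all 11 leaves.
Edges = 11.
Diameter = 2 (any leaf to hub is 1, leaf to leaf through hub is 2).
Star graphs are bipartite (hub vs leaves), so chromatic number = 2.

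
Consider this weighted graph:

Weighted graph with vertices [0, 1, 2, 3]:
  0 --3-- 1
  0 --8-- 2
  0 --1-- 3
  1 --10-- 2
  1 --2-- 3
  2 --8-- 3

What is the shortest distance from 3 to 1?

Using Dijkstra's algorithm from vertex 3:
Shortest path: 3 -> 1
Total weight: 2 = 2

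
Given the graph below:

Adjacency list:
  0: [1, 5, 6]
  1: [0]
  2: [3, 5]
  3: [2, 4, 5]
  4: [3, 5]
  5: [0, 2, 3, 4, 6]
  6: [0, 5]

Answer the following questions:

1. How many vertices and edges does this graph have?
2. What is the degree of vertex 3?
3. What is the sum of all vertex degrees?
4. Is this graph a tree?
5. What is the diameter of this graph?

Count: 7 vertices, 9 edges.
Vertex 3 has neighbors [2, 4, 5], degree = 3.
Handshaking lemma: 2 * 9 = 18.
A tree on 7 vertices has 6 edges. This graph has 9 edges (3 extra). Not a tree.
Diameter (longest shortest path) = 3.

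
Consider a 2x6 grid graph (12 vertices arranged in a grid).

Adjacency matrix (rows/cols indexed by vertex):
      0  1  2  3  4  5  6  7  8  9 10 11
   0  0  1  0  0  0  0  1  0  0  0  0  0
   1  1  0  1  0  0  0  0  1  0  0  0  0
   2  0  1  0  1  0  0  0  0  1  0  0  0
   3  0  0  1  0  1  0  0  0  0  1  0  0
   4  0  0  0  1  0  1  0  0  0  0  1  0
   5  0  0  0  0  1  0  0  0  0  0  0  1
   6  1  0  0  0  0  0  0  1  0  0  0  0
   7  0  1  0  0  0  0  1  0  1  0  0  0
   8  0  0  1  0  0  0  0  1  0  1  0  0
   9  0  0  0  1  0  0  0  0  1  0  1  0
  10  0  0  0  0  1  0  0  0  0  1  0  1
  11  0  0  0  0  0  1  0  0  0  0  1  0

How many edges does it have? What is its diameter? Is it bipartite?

A 2x6 grid has 6 vertical edges and 10 horizontal edges.
Total edges = 6 + 10 = 16.
Diameter = (2-1) + (6-1) = 6 (corner to opposite corner).
Grid graphs are bipartite (checkerboard coloring).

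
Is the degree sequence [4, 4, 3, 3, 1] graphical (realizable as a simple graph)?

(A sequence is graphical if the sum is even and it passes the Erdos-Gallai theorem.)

Sum of degrees = 15. Sum is odd, so the sequence is NOT graphical.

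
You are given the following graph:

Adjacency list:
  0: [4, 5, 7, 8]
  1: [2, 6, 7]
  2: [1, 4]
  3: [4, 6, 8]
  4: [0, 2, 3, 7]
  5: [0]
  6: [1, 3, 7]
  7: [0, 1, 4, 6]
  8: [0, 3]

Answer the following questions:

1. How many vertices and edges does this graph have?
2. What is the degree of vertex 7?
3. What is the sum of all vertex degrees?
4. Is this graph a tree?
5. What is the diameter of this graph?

Count: 9 vertices, 13 edges.
Vertex 7 has neighbors [0, 1, 4, 6], degree = 4.
Handshaking lemma: 2 * 13 = 26.
A tree on 9 vertices has 8 edges. This graph has 13 edges (5 extra). Not a tree.
Diameter (longest shortest path) = 3.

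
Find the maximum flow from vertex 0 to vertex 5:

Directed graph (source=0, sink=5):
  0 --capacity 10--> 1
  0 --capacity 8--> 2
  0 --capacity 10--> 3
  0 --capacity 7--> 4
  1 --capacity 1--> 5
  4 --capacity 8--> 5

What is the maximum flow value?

Computing max flow:
  Flow on (0->1): 1/10
  Flow on (0->4): 7/7
  Flow on (1->5): 1/1
  Flow on (4->5): 7/8
Maximum flow = 8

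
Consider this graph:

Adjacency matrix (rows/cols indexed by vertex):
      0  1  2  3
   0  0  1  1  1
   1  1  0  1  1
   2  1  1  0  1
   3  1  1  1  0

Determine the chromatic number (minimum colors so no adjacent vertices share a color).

The graph has a maximum clique of size 4 (lower bound on chromatic number).
A valid 4-coloring: {0: 0, 1: 1, 2: 2, 3: 3}.
Chromatic number = 4.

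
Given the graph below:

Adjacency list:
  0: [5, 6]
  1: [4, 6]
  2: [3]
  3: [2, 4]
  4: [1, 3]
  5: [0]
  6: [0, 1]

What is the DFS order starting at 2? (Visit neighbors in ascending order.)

DFS from vertex 2 (neighbors processed in ascending order):
Visit order: 2, 3, 4, 1, 6, 0, 5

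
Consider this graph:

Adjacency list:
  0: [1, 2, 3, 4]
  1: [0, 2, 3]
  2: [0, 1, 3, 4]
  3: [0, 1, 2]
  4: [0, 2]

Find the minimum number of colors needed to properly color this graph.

The graph has a maximum clique of size 4 (lower bound on chromatic number).
A valid 4-coloring: {0: 0, 1: 2, 2: 1, 3: 3, 4: 2}.
Chromatic number = 4.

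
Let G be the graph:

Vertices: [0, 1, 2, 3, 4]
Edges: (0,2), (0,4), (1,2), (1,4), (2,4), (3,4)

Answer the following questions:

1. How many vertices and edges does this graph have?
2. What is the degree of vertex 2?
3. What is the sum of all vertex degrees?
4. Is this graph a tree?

Count: 5 vertices, 6 edges.
Vertex 2 has neighbors [0, 1, 4], degree = 3.
Handshaking lemma: 2 * 6 = 12.
A tree on 5 vertices has 4 edges. This graph has 6 edges (2 extra). Not a tree.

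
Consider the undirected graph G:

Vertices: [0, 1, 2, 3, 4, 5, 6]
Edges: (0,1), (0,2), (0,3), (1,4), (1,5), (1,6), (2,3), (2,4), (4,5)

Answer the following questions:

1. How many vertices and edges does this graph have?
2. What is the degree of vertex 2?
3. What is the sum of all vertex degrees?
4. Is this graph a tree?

Count: 7 vertices, 9 edges.
Vertex 2 has neighbors [0, 3, 4], degree = 3.
Handshaking lemma: 2 * 9 = 18.
A tree on 7 vertices has 6 edges. This graph has 9 edges (3 extra). Not a tree.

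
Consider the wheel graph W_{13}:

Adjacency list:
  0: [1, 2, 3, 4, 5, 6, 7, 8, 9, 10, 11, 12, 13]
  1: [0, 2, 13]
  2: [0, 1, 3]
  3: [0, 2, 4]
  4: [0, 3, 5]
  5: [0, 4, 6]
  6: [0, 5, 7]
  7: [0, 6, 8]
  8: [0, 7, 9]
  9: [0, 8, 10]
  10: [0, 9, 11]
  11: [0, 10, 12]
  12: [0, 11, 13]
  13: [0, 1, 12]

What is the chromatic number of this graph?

W_{13} = C_{13} plus a hub adjacent to every cycle vertex.
The outer cycle needs 3 colors (odd cycle); the hub is adjacent to all of them so needs a fresh color.
Chromatic number = 3 + 1 = 4.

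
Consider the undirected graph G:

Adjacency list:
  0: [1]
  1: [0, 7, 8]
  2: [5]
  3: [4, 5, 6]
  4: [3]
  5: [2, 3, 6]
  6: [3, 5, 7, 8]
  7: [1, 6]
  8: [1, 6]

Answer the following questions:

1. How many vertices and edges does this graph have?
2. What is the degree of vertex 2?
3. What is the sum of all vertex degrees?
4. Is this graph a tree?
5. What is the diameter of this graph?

Count: 9 vertices, 10 edges.
Vertex 2 has neighbors [5], degree = 1.
Handshaking lemma: 2 * 10 = 20.
A tree on 9 vertices has 8 edges. This graph has 10 edges (2 extra). Not a tree.
Diameter (longest shortest path) = 5.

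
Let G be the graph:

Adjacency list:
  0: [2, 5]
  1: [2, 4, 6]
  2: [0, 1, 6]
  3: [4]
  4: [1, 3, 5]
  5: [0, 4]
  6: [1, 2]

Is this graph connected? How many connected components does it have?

Checking connectivity: the graph has 1 connected component(s).
All vertices are reachable from each other. The graph IS connected.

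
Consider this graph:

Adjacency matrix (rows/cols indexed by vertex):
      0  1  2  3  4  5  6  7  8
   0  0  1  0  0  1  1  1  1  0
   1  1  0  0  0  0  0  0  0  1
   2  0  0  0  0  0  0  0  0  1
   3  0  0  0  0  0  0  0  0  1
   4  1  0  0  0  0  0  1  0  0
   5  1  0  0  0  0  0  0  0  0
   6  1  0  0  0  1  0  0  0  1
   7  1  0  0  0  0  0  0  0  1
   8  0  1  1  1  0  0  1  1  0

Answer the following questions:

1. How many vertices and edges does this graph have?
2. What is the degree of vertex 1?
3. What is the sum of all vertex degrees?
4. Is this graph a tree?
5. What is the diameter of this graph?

Count: 9 vertices, 11 edges.
Vertex 1 has neighbors [0, 8], degree = 2.
Handshaking lemma: 2 * 11 = 22.
A tree on 9 vertices has 8 edges. This graph has 11 edges (3 extra). Not a tree.
Diameter (longest shortest path) = 4.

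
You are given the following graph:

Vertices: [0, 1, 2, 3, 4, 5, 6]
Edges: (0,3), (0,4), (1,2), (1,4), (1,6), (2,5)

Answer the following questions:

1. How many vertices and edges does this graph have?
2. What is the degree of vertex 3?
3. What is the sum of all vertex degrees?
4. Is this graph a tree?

Count: 7 vertices, 6 edges.
Vertex 3 has neighbors [0], degree = 1.
Handshaking lemma: 2 * 6 = 12.
A graph is a tree iff it is connected and has exactly n-1 edges. This graph is connected (all 7 vertices in one component) and has 7-1 = 6 edges. It is a tree.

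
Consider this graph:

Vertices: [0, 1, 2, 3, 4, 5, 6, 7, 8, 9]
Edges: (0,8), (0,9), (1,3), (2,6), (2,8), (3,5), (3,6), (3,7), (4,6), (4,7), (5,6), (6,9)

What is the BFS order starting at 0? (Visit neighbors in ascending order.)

BFS from vertex 0 (neighbors processed in ascending order):
Visit order: 0, 8, 9, 2, 6, 3, 4, 5, 1, 7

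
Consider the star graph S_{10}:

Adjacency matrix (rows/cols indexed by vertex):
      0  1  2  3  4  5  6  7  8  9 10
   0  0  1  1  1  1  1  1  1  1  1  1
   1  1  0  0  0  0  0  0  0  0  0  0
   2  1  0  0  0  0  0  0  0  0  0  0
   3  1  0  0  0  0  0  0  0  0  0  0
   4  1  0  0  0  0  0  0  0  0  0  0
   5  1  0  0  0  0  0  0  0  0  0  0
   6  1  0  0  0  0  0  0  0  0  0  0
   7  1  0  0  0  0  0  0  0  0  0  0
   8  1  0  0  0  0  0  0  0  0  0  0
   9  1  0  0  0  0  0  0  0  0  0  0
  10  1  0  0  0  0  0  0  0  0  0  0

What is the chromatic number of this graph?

S_{10} has one hub adjacent to 10 leaves; leaves are pairwise non-adjacent.
Color the hub 0 and every leaf 1.
Chromatic number = 2.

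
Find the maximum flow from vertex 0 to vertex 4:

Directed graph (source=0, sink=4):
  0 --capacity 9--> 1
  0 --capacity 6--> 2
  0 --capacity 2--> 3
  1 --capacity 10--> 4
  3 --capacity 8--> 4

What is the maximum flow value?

Computing max flow:
  Flow on (0->1): 9/9
  Flow on (0->3): 2/2
  Flow on (1->4): 9/10
  Flow on (3->4): 2/8
Maximum flow = 11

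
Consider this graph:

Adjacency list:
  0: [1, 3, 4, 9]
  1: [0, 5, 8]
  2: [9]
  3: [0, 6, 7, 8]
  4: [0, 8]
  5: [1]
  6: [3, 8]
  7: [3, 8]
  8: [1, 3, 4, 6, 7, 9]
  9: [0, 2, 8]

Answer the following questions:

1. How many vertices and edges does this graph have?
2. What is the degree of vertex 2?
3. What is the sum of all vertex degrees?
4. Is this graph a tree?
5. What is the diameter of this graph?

Count: 10 vertices, 14 edges.
Vertex 2 has neighbors [9], degree = 1.
Handshaking lemma: 2 * 14 = 28.
A tree on 10 vertices has 9 edges. This graph has 14 edges (5 extra). Not a tree.
Diameter (longest shortest path) = 4.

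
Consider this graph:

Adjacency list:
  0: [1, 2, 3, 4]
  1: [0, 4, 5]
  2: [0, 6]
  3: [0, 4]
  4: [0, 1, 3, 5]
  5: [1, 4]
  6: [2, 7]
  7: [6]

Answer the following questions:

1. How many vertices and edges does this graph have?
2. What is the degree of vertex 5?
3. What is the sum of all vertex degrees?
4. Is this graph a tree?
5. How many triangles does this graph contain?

Count: 8 vertices, 10 edges.
Vertex 5 has neighbors [1, 4], degree = 2.
Handshaking lemma: 2 * 10 = 20.
A tree on 8 vertices has 7 edges. This graph has 10 edges (3 extra). Not a tree.
Number of triangles = 3.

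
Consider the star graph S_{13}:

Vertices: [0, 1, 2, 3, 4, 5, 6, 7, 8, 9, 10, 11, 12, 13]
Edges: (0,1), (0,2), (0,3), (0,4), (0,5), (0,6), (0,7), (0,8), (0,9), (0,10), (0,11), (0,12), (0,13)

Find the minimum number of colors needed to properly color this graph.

S_{13} has one hub adjacent to 13 leaves; leaves are pairwise non-adjacent.
Color the hub 0 and every leaf 1.
Chromatic number = 2.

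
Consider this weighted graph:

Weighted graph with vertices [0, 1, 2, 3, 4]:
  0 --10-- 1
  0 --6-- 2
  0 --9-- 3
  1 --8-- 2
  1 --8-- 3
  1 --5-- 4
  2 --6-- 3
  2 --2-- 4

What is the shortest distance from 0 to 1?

Using Dijkstra's algorithm from vertex 0:
Shortest path: 0 -> 1
Total weight: 10 = 10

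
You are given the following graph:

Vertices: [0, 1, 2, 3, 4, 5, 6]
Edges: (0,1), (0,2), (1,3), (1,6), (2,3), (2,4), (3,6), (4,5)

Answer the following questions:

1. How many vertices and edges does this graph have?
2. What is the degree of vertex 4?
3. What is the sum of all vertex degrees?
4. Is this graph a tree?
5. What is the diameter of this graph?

Count: 7 vertices, 8 edges.
Vertex 4 has neighbors [2, 5], degree = 2.
Handshaking lemma: 2 * 8 = 16.
A tree on 7 vertices has 6 edges. This graph has 8 edges (2 extra). Not a tree.
Diameter (longest shortest path) = 4.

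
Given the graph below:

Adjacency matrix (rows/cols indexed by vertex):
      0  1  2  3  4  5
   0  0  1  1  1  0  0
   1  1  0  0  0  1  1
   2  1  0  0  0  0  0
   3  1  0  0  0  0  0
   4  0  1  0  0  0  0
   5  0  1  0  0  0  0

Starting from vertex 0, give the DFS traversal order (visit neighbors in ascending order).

DFS from vertex 0 (neighbors processed in ascending order):
Visit order: 0, 1, 4, 5, 2, 3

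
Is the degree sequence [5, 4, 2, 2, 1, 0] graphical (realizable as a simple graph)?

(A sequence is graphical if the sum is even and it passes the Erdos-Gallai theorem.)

Sum of degrees = 14. Sum is even but fails Erdos-Gallai. The sequence is NOT graphical.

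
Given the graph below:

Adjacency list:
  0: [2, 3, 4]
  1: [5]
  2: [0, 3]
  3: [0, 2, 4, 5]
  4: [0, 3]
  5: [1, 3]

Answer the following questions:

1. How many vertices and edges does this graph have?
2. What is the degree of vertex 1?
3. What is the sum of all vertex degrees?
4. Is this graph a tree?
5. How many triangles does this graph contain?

Count: 6 vertices, 7 edges.
Vertex 1 has neighbors [5], degree = 1.
Handshaking lemma: 2 * 7 = 14.
A tree on 6 vertices has 5 edges. This graph has 7 edges (2 extra). Not a tree.
Number of triangles = 2.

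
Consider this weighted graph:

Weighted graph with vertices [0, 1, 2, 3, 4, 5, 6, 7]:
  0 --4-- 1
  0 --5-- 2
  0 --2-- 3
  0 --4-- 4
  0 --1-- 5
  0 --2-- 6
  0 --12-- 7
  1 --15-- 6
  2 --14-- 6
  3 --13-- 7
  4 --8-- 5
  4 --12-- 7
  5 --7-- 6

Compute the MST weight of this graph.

Applying Kruskal's algorithm (sort edges by weight, add if no cycle):
  Add (0,5) w=1
  Add (0,3) w=2
  Add (0,6) w=2
  Add (0,1) w=4
  Add (0,4) w=4
  Add (0,2) w=5
  Skip (5,6) w=7 (creates cycle)
  Skip (4,5) w=8 (creates cycle)
  Add (0,7) w=12
  Skip (4,7) w=12 (creates cycle)
  Skip (3,7) w=13 (creates cycle)
  Skip (2,6) w=14 (creates cycle)
  Skip (1,6) w=15 (creates cycle)
MST weight = 30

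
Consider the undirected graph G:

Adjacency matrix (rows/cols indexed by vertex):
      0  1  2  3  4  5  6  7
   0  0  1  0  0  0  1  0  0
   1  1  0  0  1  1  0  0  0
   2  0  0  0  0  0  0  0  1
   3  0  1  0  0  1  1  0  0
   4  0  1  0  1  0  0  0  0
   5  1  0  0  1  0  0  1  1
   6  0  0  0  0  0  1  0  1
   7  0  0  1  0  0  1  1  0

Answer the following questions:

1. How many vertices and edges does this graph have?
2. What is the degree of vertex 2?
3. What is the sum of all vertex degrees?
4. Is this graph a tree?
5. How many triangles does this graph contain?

Count: 8 vertices, 10 edges.
Vertex 2 has neighbors [7], degree = 1.
Handshaking lemma: 2 * 10 = 20.
A tree on 8 vertices has 7 edges. This graph has 10 edges (3 extra). Not a tree.
Number of triangles = 2.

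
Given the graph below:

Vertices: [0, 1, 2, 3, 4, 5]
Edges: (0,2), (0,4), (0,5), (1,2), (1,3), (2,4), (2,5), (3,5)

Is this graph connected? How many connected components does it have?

Checking connectivity: the graph has 1 connected component(s).
All vertices are reachable from each other. The graph IS connected.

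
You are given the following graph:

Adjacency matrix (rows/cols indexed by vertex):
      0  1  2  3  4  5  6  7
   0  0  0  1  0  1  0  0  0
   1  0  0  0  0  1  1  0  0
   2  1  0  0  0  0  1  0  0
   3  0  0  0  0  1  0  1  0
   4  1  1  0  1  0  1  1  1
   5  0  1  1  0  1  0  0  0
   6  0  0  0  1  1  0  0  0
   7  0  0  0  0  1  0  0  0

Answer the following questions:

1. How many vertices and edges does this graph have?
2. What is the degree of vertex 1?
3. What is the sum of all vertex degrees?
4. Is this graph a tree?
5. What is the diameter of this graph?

Count: 8 vertices, 10 edges.
Vertex 1 has neighbors [4, 5], degree = 2.
Handshaking lemma: 2 * 10 = 20.
A tree on 8 vertices has 7 edges. This graph has 10 edges (3 extra). Not a tree.
Diameter (longest shortest path) = 3.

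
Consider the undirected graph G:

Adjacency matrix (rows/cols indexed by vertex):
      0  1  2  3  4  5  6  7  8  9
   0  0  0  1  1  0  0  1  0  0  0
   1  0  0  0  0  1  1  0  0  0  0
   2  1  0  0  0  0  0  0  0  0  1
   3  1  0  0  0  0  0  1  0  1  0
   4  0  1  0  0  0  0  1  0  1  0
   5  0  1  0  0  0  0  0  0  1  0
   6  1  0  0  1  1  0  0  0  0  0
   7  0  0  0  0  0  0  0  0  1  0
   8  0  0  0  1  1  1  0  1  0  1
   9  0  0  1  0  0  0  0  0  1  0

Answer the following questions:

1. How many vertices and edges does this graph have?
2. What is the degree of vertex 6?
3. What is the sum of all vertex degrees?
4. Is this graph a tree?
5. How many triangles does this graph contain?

Count: 10 vertices, 13 edges.
Vertex 6 has neighbors [0, 3, 4], degree = 3.
Handshaking lemma: 2 * 13 = 26.
A tree on 10 vertices has 9 edges. This graph has 13 edges (4 extra). Not a tree.
Number of triangles = 1.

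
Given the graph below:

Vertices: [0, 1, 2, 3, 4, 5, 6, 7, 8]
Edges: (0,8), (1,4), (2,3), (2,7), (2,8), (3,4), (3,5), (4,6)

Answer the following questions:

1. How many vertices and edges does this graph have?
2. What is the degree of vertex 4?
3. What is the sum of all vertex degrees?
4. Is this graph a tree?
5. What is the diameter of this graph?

Count: 9 vertices, 8 edges.
Vertex 4 has neighbors [1, 3, 6], degree = 3.
Handshaking lemma: 2 * 8 = 16.
A graph is a tree iff it is connected and has exactly n-1 edges. This graph is connected (all 9 vertices in one component) and has 9-1 = 8 edges. It is a tree.
Diameter (longest shortest path) = 5.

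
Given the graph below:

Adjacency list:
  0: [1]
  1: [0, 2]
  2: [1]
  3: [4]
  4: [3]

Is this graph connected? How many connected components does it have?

Checking connectivity: the graph has 2 connected component(s).
Components: [[0, 1, 2], [3, 4]]. The graph is NOT connected.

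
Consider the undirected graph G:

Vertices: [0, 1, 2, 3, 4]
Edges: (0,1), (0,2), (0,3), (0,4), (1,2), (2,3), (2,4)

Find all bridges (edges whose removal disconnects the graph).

No bridges found. The graph is 2-edge-connected (no single edge removal disconnects it).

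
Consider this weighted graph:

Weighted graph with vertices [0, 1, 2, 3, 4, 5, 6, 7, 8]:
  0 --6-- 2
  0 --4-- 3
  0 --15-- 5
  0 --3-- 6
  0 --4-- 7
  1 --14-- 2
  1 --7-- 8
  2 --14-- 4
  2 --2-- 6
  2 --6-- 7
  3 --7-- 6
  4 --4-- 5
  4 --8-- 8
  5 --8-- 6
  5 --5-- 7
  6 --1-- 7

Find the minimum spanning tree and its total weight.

Applying Kruskal's algorithm (sort edges by weight, add if no cycle):
  Add (6,7) w=1
  Add (2,6) w=2
  Add (0,6) w=3
  Skip (0,7) w=4 (creates cycle)
  Add (0,3) w=4
  Add (4,5) w=4
  Add (5,7) w=5
  Skip (0,2) w=6 (creates cycle)
  Skip (2,7) w=6 (creates cycle)
  Add (1,8) w=7
  Skip (3,6) w=7 (creates cycle)
  Add (4,8) w=8
  Skip (5,6) w=8 (creates cycle)
  Skip (1,2) w=14 (creates cycle)
  Skip (2,4) w=14 (creates cycle)
  Skip (0,5) w=15 (creates cycle)
MST weight = 34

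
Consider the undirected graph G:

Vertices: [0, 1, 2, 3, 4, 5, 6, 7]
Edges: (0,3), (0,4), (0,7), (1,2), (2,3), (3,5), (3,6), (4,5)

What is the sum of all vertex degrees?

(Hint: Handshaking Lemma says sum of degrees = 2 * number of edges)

Count edges: 8 edges.
By Handshaking Lemma: sum of degrees = 2 * 8 = 16.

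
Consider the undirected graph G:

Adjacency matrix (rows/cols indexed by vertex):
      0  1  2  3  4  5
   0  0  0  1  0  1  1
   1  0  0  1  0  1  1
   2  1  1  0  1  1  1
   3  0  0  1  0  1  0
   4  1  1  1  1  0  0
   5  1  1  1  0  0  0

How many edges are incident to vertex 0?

Vertex 0 has neighbors [2, 4, 5], so deg(0) = 3.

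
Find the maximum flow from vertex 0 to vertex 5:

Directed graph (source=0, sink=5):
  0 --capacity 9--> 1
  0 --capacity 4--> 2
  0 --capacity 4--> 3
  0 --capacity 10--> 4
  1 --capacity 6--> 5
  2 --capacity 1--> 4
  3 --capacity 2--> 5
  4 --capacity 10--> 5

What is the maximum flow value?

Computing max flow:
  Flow on (0->1): 6/9
  Flow on (0->2): 1/4
  Flow on (0->3): 2/4
  Flow on (0->4): 9/10
  Flow on (1->5): 6/6
  Flow on (2->4): 1/1
  Flow on (3->5): 2/2
  Flow on (4->5): 10/10
Maximum flow = 18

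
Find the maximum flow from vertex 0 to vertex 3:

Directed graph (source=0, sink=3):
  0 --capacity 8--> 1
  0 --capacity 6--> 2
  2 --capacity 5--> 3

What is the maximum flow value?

Computing max flow:
  Flow on (0->2): 5/6
  Flow on (2->3): 5/5
Maximum flow = 5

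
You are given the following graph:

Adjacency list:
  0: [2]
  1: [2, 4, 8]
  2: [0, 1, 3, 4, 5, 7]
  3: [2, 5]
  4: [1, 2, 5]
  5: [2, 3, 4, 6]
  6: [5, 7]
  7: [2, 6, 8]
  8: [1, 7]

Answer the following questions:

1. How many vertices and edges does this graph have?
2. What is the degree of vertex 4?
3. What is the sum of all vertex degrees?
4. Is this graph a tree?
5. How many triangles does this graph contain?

Count: 9 vertices, 13 edges.
Vertex 4 has neighbors [1, 2, 5], degree = 3.
Handshaking lemma: 2 * 13 = 26.
A tree on 9 vertices has 8 edges. This graph has 13 edges (5 extra). Not a tree.
Number of triangles = 3.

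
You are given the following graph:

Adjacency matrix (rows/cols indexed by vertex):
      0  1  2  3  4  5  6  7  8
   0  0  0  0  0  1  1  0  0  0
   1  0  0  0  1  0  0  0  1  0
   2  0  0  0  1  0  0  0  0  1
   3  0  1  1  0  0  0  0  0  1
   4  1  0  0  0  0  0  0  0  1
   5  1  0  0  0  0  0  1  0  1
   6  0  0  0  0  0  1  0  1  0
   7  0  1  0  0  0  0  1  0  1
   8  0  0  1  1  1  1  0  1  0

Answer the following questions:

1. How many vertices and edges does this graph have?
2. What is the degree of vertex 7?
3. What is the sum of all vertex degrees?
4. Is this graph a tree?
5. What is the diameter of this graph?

Count: 9 vertices, 12 edges.
Vertex 7 has neighbors [1, 6, 8], degree = 3.
Handshaking lemma: 2 * 12 = 24.
A tree on 9 vertices has 8 edges. This graph has 12 edges (4 extra). Not a tree.
Diameter (longest shortest path) = 4.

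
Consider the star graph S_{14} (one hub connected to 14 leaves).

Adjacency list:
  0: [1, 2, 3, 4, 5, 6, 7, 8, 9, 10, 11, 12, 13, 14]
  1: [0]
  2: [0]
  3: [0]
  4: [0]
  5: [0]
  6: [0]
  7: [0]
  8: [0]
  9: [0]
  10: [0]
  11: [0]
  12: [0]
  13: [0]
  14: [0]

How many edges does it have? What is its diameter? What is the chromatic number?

Star graph S_{14}: the hub connects to all 14 leaves.
Edges = 14.
Diameter = 2 (any leaf to hub is 1, leaf to leaf through hub is 2).
Star graphs are bipartite (hub vs leaves), so chromatic number = 2.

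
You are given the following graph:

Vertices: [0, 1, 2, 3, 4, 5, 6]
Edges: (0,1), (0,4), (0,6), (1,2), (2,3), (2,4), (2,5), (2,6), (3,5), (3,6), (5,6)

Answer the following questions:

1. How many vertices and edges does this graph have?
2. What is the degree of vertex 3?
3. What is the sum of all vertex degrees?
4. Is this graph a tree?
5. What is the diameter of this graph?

Count: 7 vertices, 11 edges.
Vertex 3 has neighbors [2, 5, 6], degree = 3.
Handshaking lemma: 2 * 11 = 22.
A tree on 7 vertices has 6 edges. This graph has 11 edges (5 extra). Not a tree.
Diameter (longest shortest path) = 2.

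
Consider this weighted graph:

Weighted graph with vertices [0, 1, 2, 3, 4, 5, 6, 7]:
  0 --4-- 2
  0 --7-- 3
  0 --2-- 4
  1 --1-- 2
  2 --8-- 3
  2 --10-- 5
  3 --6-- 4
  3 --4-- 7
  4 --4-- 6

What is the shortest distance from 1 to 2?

Using Dijkstra's algorithm from vertex 1:
Shortest path: 1 -> 2
Total weight: 1 = 1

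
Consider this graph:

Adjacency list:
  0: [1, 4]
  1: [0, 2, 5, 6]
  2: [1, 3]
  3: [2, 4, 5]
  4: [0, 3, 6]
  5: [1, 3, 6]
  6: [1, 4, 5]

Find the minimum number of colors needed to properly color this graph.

The graph has a maximum clique of size 3 (lower bound on chromatic number).
A valid 3-coloring: {0: 2, 1: 0, 2: 1, 3: 0, 4: 1, 5: 1, 6: 2}.
Chromatic number = 3.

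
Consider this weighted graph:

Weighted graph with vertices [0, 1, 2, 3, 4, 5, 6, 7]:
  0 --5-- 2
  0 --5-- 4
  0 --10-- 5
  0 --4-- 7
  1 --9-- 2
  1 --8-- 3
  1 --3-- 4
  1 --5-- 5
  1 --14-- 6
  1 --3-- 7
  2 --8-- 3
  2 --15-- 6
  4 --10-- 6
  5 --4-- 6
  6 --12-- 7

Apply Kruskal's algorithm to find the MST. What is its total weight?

Applying Kruskal's algorithm (sort edges by weight, add if no cycle):
  Add (1,7) w=3
  Add (1,4) w=3
  Add (0,7) w=4
  Add (5,6) w=4
  Skip (0,4) w=5 (creates cycle)
  Add (0,2) w=5
  Add (1,5) w=5
  Add (1,3) w=8
  Skip (2,3) w=8 (creates cycle)
  Skip (1,2) w=9 (creates cycle)
  Skip (0,5) w=10 (creates cycle)
  Skip (4,6) w=10 (creates cycle)
  Skip (6,7) w=12 (creates cycle)
  Skip (1,6) w=14 (creates cycle)
  Skip (2,6) w=15 (creates cycle)
MST weight = 32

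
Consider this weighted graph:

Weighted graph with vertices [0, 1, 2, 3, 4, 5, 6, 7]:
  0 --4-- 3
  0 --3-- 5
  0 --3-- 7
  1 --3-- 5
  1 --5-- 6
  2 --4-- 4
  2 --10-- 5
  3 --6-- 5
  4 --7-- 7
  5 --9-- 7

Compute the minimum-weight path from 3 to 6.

Using Dijkstra's algorithm from vertex 3:
Shortest path: 3 -> 5 -> 1 -> 6
Total weight: 6 + 3 + 5 = 14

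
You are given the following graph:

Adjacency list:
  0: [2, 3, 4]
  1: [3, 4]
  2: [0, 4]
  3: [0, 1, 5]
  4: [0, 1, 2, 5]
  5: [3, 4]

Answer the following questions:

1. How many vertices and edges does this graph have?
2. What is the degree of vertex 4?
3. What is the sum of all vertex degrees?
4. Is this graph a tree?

Count: 6 vertices, 8 edges.
Vertex 4 has neighbors [0, 1, 2, 5], degree = 4.
Handshaking lemma: 2 * 8 = 16.
A tree on 6 vertices has 5 edges. This graph has 8 edges (3 extra). Not a tree.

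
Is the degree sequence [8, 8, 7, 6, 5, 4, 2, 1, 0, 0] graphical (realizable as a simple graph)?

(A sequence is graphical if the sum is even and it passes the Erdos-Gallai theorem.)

Sum of degrees = 41. Sum is odd, so the sequence is NOT graphical.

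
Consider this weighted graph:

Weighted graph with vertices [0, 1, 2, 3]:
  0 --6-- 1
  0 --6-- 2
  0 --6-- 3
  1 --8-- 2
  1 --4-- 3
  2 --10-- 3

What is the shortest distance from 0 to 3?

Using Dijkstra's algorithm from vertex 0:
Shortest path: 0 -> 3
Total weight: 6 = 6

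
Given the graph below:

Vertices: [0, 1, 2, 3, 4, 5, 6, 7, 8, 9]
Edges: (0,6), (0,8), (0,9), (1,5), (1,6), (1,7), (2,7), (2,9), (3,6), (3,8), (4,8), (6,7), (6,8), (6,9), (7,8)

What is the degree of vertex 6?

Vertex 6 has neighbors [0, 1, 3, 7, 8, 9], so deg(6) = 6.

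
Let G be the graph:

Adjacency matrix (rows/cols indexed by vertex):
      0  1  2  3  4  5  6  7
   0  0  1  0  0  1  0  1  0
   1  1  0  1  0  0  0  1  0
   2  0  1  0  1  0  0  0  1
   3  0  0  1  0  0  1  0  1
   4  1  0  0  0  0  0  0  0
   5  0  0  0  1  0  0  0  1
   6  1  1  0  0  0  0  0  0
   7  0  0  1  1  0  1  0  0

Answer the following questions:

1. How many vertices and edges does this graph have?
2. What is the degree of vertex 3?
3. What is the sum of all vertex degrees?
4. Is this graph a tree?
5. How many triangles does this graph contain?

Count: 8 vertices, 10 edges.
Vertex 3 has neighbors [2, 5, 7], degree = 3.
Handshaking lemma: 2 * 10 = 20.
A tree on 8 vertices has 7 edges. This graph has 10 edges (3 extra). Not a tree.
Number of triangles = 3.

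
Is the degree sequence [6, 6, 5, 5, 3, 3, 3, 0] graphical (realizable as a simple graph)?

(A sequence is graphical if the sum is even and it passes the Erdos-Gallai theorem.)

Sum of degrees = 31. Sum is odd, so the sequence is NOT graphical.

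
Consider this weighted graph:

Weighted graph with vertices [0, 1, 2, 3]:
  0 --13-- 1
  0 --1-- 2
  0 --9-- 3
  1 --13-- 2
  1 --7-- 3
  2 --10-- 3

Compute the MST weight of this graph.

Applying Kruskal's algorithm (sort edges by weight, add if no cycle):
  Add (0,2) w=1
  Add (1,3) w=7
  Add (0,3) w=9
  Skip (2,3) w=10 (creates cycle)
  Skip (0,1) w=13 (creates cycle)
  Skip (1,2) w=13 (creates cycle)
MST weight = 17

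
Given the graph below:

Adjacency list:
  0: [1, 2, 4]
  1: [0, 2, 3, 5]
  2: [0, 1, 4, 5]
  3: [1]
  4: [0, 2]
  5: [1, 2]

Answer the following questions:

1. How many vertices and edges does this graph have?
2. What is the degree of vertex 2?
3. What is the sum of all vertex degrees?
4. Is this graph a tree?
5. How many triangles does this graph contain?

Count: 6 vertices, 8 edges.
Vertex 2 has neighbors [0, 1, 4, 5], degree = 4.
Handshaking lemma: 2 * 8 = 16.
A tree on 6 vertices has 5 edges. This graph has 8 edges (3 extra). Not a tree.
Number of triangles = 3.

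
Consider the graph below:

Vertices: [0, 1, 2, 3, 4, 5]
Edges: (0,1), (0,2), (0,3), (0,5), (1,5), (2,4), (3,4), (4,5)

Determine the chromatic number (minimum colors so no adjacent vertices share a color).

The graph has a maximum clique of size 3 (lower bound on chromatic number).
A valid 3-coloring: {0: 0, 1: 2, 2: 1, 3: 1, 4: 0, 5: 1}.
Chromatic number = 3.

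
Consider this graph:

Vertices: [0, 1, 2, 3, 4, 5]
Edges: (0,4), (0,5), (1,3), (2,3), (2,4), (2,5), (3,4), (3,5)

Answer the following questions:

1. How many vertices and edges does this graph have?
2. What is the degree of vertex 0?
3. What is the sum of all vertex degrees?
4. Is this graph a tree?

Count: 6 vertices, 8 edges.
Vertex 0 has neighbors [4, 5], degree = 2.
Handshaking lemma: 2 * 8 = 16.
A tree on 6 vertices has 5 edges. This graph has 8 edges (3 extra). Not a tree.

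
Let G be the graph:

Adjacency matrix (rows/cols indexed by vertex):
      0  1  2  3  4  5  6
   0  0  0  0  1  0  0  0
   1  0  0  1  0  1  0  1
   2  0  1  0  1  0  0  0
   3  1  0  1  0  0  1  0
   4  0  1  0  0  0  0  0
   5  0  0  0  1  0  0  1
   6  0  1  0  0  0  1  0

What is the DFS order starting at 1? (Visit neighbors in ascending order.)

DFS from vertex 1 (neighbors processed in ascending order):
Visit order: 1, 2, 3, 0, 5, 6, 4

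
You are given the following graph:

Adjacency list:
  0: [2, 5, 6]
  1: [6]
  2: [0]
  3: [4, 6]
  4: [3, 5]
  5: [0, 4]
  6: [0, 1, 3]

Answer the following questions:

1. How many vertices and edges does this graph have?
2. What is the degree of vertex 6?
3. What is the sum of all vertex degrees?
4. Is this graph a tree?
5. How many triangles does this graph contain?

Count: 7 vertices, 7 edges.
Vertex 6 has neighbors [0, 1, 3], degree = 3.
Handshaking lemma: 2 * 7 = 14.
A tree on 7 vertices has 6 edges. This graph has 7 edges (1 extra). Not a tree.
Number of triangles = 0.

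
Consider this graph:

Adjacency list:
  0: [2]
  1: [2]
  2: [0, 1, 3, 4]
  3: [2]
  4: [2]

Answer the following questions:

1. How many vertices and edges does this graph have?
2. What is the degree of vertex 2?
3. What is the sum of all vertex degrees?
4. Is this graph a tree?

Count: 5 vertices, 4 edges.
Vertex 2 has neighbors [0, 1, 3, 4], degree = 4.
Handshaking lemma: 2 * 4 = 8.
A graph is a tree iff it is connected and has exactly n-1 edges. This graph is connected (all 5 vertices in one component) and has 5-1 = 4 edges. It is a tree.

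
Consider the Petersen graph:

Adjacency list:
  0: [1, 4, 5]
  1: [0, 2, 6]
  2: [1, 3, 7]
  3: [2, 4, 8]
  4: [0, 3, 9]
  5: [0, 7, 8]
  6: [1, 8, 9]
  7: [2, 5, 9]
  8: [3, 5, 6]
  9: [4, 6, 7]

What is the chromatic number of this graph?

The Petersen graph contains odd cycles (e.g. the outer 5-cycle), so chi >= 3.
A proper 3-coloring exists (it is a well-known 3-chromatic graph).
Chromatic number = 3.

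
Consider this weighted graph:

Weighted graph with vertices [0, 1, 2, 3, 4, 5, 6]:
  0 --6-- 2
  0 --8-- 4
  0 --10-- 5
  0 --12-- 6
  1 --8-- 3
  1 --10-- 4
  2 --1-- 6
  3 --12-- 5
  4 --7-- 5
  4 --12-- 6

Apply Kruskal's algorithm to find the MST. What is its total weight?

Applying Kruskal's algorithm (sort edges by weight, add if no cycle):
  Add (2,6) w=1
  Add (0,2) w=6
  Add (4,5) w=7
  Add (0,4) w=8
  Add (1,3) w=8
  Skip (0,5) w=10 (creates cycle)
  Add (1,4) w=10
  Skip (0,6) w=12 (creates cycle)
  Skip (3,5) w=12 (creates cycle)
  Skip (4,6) w=12 (creates cycle)
MST weight = 40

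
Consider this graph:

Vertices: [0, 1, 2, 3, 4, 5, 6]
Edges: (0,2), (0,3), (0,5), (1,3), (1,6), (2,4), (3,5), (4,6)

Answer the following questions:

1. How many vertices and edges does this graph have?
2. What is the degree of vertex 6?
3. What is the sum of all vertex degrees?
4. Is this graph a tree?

Count: 7 vertices, 8 edges.
Vertex 6 has neighbors [1, 4], degree = 2.
Handshaking lemma: 2 * 8 = 16.
A tree on 7 vertices has 6 edges. This graph has 8 edges (2 extra). Not a tree.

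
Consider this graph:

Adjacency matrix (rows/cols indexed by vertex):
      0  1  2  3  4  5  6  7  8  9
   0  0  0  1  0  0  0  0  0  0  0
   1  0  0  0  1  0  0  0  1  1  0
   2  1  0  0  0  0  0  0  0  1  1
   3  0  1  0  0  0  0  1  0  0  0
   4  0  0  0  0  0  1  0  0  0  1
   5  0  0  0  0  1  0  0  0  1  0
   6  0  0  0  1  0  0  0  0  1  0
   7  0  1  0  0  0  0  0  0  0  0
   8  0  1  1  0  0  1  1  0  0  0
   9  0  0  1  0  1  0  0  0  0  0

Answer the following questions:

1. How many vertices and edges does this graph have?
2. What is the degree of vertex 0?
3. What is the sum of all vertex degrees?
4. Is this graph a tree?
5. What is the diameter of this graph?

Count: 10 vertices, 11 edges.
Vertex 0 has neighbors [2], degree = 1.
Handshaking lemma: 2 * 11 = 22.
A tree on 10 vertices has 9 edges. This graph has 11 edges (2 extra). Not a tree.
Diameter (longest shortest path) = 4.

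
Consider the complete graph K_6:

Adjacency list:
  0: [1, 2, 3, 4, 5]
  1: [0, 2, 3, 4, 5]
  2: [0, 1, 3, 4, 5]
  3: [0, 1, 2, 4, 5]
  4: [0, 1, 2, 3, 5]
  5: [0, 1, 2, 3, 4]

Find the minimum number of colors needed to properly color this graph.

In K_6, every vertex is adjacent to every other vertex.
Each vertex needs a unique color.
Chromatic number = 6.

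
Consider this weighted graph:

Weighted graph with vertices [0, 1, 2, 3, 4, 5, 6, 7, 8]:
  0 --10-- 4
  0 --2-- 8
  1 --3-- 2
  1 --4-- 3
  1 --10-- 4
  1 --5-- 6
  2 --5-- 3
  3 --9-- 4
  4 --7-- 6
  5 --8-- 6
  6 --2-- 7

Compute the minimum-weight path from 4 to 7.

Using Dijkstra's algorithm from vertex 4:
Shortest path: 4 -> 6 -> 7
Total weight: 7 + 2 = 9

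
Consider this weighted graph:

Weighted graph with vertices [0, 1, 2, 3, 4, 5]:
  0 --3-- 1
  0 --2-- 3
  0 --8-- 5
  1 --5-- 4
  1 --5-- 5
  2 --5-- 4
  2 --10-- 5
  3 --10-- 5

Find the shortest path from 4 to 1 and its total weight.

Using Dijkstra's algorithm from vertex 4:
Shortest path: 4 -> 1
Total weight: 5 = 5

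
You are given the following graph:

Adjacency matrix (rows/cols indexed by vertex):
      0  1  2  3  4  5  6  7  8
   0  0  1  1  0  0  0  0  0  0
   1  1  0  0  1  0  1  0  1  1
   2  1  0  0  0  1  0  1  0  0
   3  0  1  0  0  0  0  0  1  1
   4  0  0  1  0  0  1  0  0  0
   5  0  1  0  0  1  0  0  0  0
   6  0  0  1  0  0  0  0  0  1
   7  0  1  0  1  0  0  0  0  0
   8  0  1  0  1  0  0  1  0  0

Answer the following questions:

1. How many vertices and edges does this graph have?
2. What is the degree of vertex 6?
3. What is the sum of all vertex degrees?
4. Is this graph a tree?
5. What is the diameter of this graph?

Count: 9 vertices, 12 edges.
Vertex 6 has neighbors [2, 8], degree = 2.
Handshaking lemma: 2 * 12 = 24.
A tree on 9 vertices has 8 edges. This graph has 12 edges (4 extra). Not a tree.
Diameter (longest shortest path) = 3.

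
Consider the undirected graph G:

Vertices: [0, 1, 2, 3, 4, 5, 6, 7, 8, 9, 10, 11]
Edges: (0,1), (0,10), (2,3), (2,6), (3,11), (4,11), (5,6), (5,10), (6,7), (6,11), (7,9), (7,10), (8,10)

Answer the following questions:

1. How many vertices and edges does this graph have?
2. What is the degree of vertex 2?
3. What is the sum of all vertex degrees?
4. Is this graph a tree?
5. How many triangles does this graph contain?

Count: 12 vertices, 13 edges.
Vertex 2 has neighbors [3, 6], degree = 2.
Handshaking lemma: 2 * 13 = 26.
A tree on 12 vertices has 11 edges. This graph has 13 edges (2 extra). Not a tree.
Number of triangles = 0.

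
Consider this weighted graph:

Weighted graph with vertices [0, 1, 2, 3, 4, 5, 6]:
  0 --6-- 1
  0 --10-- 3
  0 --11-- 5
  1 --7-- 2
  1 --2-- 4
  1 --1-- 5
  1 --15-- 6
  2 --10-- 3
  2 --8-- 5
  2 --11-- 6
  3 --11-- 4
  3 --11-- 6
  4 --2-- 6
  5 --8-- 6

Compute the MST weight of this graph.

Applying Kruskal's algorithm (sort edges by weight, add if no cycle):
  Add (1,5) w=1
  Add (1,4) w=2
  Add (4,6) w=2
  Add (0,1) w=6
  Add (1,2) w=7
  Skip (2,5) w=8 (creates cycle)
  Skip (5,6) w=8 (creates cycle)
  Add (0,3) w=10
  Skip (2,3) w=10 (creates cycle)
  Skip (0,5) w=11 (creates cycle)
  Skip (2,6) w=11 (creates cycle)
  Skip (3,4) w=11 (creates cycle)
  Skip (3,6) w=11 (creates cycle)
  Skip (1,6) w=15 (creates cycle)
MST weight = 28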